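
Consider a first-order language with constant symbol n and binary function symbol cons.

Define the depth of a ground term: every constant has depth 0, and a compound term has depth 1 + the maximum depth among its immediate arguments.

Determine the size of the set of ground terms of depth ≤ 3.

Let N_k = |{terms of depth ≤ k}|. Then N_0 = 1 and N_k = 1 + N_{k-1}^2 for k ≥ 1 (one summand per function symbol, arity giving the exponent).
N_0 = 1
N_1 = 1 + 1^2 = 2
N_2 = 1 + 2^2 = 5
N_3 = 1 + 5^2 = 26

26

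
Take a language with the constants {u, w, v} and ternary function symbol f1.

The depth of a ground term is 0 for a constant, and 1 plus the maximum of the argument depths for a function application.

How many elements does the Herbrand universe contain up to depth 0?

3

Count level by level. With function symbols f1/3, the terms of depth ≤ k are the 3 constants together with each function applied to depth-≤(k−1) tuples, so N_k = 3 + N_{k-1}^3.
N_0 = 3
Explicitly: u, w, v.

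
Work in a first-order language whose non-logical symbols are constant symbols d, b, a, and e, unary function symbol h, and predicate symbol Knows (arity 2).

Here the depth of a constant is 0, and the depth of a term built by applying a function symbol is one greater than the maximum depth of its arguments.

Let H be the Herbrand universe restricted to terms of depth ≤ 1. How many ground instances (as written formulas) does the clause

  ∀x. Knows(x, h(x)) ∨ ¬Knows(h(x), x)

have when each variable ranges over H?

Ground terms of depth ≤ 1:
  Let N_k count ground terms of depth at most k. Each non-constant term of depth ≤ k is some function symbol applied to depth-≤(k−1) arguments, giving N_k = 4 + N_{k-1}.
  N_0 = 4
  N_1 = 4 + 4 = 8
  Explicitly: d, b, a, e, h(d), h(b), h(a), h(e).
So there are 8 ground terms available for substitution.
The body mentions the single quantified variable x; since ground terms form a free algebra, no two substitutions collapse to the same formula.
Number of ground instances = 8.

8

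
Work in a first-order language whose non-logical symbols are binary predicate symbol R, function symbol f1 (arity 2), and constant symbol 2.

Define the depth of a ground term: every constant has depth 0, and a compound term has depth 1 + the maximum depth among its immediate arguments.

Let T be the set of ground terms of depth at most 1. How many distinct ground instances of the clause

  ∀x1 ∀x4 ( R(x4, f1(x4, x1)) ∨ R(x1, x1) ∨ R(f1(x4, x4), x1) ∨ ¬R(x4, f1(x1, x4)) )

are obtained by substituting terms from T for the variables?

Ground terms of depth ≤ 1:
  Count level by level. With function symbols f1/2, the terms of depth ≤ k are the 1 constant together with each function applied to depth-≤(k−1) tuples, so N_k = 1 + N_{k-1}^2.
  N_0 = 1
  N_1 = 1 + 1^2 = 2
So there are 2 ground terms available for substitution.
Each of x1, x4 ranges independently over the available ground terms, and distinct assignments produce distinct instances.
Number of ground instances = 2^2 = 4.

4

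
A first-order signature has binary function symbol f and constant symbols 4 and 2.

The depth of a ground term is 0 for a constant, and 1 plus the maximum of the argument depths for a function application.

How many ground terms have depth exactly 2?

32

If N_k denotes the number of depth-≤k ground terms, the 2 constants give N_0 = 2, and each function symbol of arity r contributes N_{k-1}^r new terms at level k: N_k = 2 + N_{k-1}^2.
N_0 = 2
N_1 = 2 + 2^2 = 6
N_2 = 2 + 6^2 = 38
Terms of depth exactly 2: N_2 − N_1 = 38 − 6 = 32.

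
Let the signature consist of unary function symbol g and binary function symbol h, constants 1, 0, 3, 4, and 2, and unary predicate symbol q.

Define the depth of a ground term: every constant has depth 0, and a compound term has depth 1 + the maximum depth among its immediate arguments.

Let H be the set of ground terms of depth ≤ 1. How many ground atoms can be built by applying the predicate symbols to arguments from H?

First count ground terms of depth ≤ 1.
Count level by level. With function symbols g/1, h/2, the terms of depth ≤ k are the 5 constants together with each function applied to depth-≤(k−1) tuples, so N_k = 5 + N_{k-1} + N_{k-1}^2.
N_0 = 5
N_1 = 5 + 5 + 5^2 = 35
So |H| = 35.
Ground atoms are formed by filling each argument slot of a predicate with a term from H, so an r-ary predicate gives |H|^r atoms:
  q: 35
Total ground atoms: 35.

35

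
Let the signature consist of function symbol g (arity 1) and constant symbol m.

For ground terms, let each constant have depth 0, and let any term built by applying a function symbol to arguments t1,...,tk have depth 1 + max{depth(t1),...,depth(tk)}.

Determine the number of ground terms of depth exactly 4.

If N_k denotes the number of depth-≤k ground terms, the 1 constant gives N_0 = 1, and each function symbol of arity r contributes N_{k-1}^r new terms at level k: N_k = 1 + N_{k-1}.
N_0 = 1
N_1 = 1 + 1 = 2
N_2 = 1 + 2 = 3
N_3 = 1 + 3 = 4
N_4 = 1 + 4 = 5
Terms of depth exactly 4: N_4 − N_3 = 5 − 4 = 1.

1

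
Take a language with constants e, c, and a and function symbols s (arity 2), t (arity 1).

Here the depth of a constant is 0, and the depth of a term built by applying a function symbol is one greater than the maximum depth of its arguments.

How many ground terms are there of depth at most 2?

Let N_k count ground terms of depth at most k. Each non-constant term of depth ≤ k is some function symbol applied to depth-≤(k−1) arguments, giving N_k = 3 + N_{k-1}^2 + N_{k-1}.
N_0 = 3
N_1 = 3 + 3^2 + 3 = 15
N_2 = 3 + 15^2 + 15 = 243

243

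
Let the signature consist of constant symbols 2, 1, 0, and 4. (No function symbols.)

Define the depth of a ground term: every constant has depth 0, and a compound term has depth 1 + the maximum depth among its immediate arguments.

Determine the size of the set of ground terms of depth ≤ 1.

4

With no function symbols every ground term is a constant, so there are exactly 4 ground terms at every depth bound.
N_0 = 4
N_1 = 4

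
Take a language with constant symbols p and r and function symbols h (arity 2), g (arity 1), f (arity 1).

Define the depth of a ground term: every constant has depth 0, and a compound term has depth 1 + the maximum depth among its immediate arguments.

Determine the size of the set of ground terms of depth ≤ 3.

Let N_k = |{terms of depth ≤ k}|. Then N_0 = 2 and N_k = 2 + N_{k-1}^2 + N_{k-1} + N_{k-1} for k ≥ 1 (one summand per function symbol, arity giving the exponent).
N_0 = 2
N_1 = 2 + 2^2 + 2 + 2 = 10
N_2 = 2 + 10^2 + 10 + 10 = 122
N_3 = 2 + 122^2 + 122 + 122 = 15130

15130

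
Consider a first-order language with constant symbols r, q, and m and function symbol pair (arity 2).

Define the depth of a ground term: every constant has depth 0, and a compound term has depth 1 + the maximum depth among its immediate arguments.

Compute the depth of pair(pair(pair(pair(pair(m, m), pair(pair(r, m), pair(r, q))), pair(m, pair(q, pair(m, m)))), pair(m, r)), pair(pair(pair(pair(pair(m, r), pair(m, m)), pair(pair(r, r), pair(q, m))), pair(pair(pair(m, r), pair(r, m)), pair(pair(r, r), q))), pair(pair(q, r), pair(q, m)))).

6

depth(pair(m, m)) = 1 + max(0, 0) = 1
depth(pair(r, m)) = 1 + max(0, 0) = 1
depth(pair(r, q)) = 1 + max(0, 0) = 1
depth(pair(pair(r, m), pair(r, q))) = 1 + max(1, 1) = 2
depth(pair(pair(m, m), pair(pair(r, m), pair(r, q)))) = 1 + max(1, 2) = 3
depth(pair(q, pair(m, m))) = 1 + max(0, 1) = 2
depth(pair(m, pair(q, pair(m, m)))) = 1 + max(0, 2) = 3
depth(pair(pair(pair(m, m), pair(pair(r, m), pair(r, q))), pair(m, pair(q, pair(m, m))))) = 1 + max(3, 3) = 4
depth(pair(m, r)) = 1 + max(0, 0) = 1
depth(pair(pair(pair(pair(m, m), pair(pair(r, m), pair(r, q))), pair(m, pair(q, pair(m, m)))), pair(m, r))) = 1 + max(4, 1) = 5
depth(pair(pair(m, r), pair(m, m))) = 1 + max(1, 1) = 2
depth(pair(r, r)) = 1 + max(0, 0) = 1
depth(pair(q, m)) = 1 + max(0, 0) = 1
depth(pair(pair(r, r), pair(q, m))) = 1 + max(1, 1) = 2
depth(pair(pair(pair(m, r), pair(m, m)), pair(pair(r, r), pair(q, m)))) = 1 + max(2, 2) = 3
depth(pair(pair(m, r), pair(r, m))) = 1 + max(1, 1) = 2
depth(pair(pair(r, r), q)) = 1 + max(1, 0) = 2
depth(pair(pair(pair(m, r), pair(r, m)), pair(pair(r, r), q))) = 1 + max(2, 2) = 3
depth(pair(pair(pair(pair(m, r), pair(m, m)), pair(pair(r, r), pair(q, m))), pair(pair(pair(m, r), pair(r, m)), pair(pair(r, r), q)))) = 1 + max(3, 3) = 4
depth(pair(q, r)) = 1 + max(0, 0) = 1
depth(pair(pair(q, r), pair(q, m))) = 1 + max(1, 1) = 2
depth(pair(pair(pair(pair(pair(m, r), pair(m, m)), pair(pair(r, r), pair(q, m))), pair(pair(pair(m, r), pair(r, m)), pair(pair(r, r), q))), pair(pair(q, r), pair(q, m)))) = 1 + max(4, 2) = 5
depth(pair(pair(pair(pair(pair(m, m), pair(pair(r, m), pair(r, q))), pair(m, pair(q, pair(m, m)))), pair(m, r)), pair(pair(pair(pair(pair(m, r), pair(m, m)), pair(pair(r, r), pair(q, m))), pair(pair(pair(m, r), pair(r, m)), pair(pair(r, r), q))), pair(pair(q, r), pair(q, m))))) = 1 + max(5, 5) = 6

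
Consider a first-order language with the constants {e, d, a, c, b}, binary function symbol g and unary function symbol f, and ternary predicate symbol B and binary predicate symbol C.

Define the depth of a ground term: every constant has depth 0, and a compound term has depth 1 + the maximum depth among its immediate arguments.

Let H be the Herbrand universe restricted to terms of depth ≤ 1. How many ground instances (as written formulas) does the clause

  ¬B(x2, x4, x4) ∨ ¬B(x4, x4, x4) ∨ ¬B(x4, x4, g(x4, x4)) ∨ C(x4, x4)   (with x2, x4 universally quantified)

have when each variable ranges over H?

1225

Ground terms of depth ≤ 1:
  If N_k denotes the number of depth-≤k ground terms, the 5 constants give N_0 = 5, and each function symbol of arity r contributes N_{k-1}^r new terms at level k: N_k = 5 + N_{k-1}^2 + N_{k-1}.
  N_0 = 5
  N_1 = 5 + 5^2 + 5 = 35
So there are 35 ground terms available for substitution.
There are 2 variables to instantiate (x2, x4), each occurring in at least one literal, so different choices give different ground instances.
Number of ground instances = 35^2 = 1225.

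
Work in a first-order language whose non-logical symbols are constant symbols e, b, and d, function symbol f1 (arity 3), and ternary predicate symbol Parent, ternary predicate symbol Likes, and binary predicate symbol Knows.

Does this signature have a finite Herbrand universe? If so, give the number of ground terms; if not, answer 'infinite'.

The signature has at least one function symbol (f1, arity 3) and at least one constant (e).
Iterating f1 gives infinitely many distinct ground terms: e, f1(e, e, e), f1(f1(e, e, e), f1(e, e, e), f1(e, e, e)), ...
So the Herbrand universe is infinite.

infinite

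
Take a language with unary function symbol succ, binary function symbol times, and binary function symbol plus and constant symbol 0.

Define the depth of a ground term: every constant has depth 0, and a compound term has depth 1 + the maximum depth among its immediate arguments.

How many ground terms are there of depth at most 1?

4

If N_k denotes the number of depth-≤k ground terms, the 1 constant gives N_0 = 1, and each function symbol of arity r contributes N_{k-1}^r new terms at level k: N_k = 1 + N_{k-1} + N_{k-1}^2 + N_{k-1}^2.
N_0 = 1
N_1 = 1 + 1 + 1^2 + 1^2 = 4
Explicitly: 0, succ(0), times(0, 0), plus(0, 0).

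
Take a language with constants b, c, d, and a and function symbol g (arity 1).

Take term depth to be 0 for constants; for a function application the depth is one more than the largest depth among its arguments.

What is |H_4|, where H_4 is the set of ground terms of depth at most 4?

Let N_k count ground terms of depth at most k. Each non-constant term of depth ≤ k is some function symbol applied to depth-≤(k−1) arguments, giving N_k = 4 + N_{k-1}.
N_0 = 4
N_1 = 4 + 4 = 8
N_2 = 4 + 8 = 12
N_3 = 4 + 12 = 16
N_4 = 4 + 16 = 20

20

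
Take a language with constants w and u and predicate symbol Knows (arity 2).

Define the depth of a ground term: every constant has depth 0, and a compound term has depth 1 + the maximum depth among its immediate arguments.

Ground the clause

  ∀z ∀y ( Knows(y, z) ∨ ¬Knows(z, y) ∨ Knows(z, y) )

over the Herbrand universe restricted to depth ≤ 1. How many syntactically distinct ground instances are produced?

4

Ground terms of depth ≤ 1:
  With no function symbols every ground term is a constant, so there are exactly 2 ground terms at every depth bound.
  N_0 = 2
  N_1 = 2
  Explicitly: w, u.
So there are 2 ground terms available for substitution.
The clause has 2 distinct variables (z, y), each appearing in the body. In the free term algebra distinct substitutions yield syntactically distinct ground instances.
Number of ground instances = 2^2 = 4.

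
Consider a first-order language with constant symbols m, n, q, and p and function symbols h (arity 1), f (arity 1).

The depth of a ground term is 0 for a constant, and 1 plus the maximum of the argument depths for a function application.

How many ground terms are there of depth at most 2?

28

Write N_k for the number of ground terms of depth ≤ k. A term of depth ≤ k is either a constant or a function symbol applied to arguments of depth ≤ k−1, so N_k = 4 + N_{k-1} + N_{k-1}.
N_0 = 4
N_1 = 4 + 4 + 4 = 12
N_2 = 4 + 12 + 12 = 28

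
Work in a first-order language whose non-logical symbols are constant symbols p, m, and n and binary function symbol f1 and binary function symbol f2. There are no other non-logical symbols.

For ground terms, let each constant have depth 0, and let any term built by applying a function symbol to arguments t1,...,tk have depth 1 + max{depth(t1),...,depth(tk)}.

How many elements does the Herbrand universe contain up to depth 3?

1566453

Write N_k for the number of ground terms of depth ≤ k. A term of depth ≤ k is either a constant or a function symbol applied to arguments of depth ≤ k−1, so N_k = 3 + N_{k-1}^2 + N_{k-1}^2.
N_0 = 3
N_1 = 3 + 3^2 + 3^2 = 21
N_2 = 3 + 21^2 + 21^2 = 885
N_3 = 3 + 885^2 + 885^2 = 1566453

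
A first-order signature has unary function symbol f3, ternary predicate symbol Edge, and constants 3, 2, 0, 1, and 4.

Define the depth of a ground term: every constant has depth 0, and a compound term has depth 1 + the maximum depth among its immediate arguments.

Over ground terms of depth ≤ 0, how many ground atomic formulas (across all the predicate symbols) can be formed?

125

First count ground terms of depth ≤ 0.
Write N_k for the number of ground terms of depth ≤ k. A term of depth ≤ k is either a constant or a function symbol applied to arguments of depth ≤ k−1, so N_k = 5 + N_{k-1}.
N_0 = 5
Explicitly: 3, 2, 0, 1, 4.
So |H| = 5.
A ground atom is a predicate applied to a tuple of terms from H, so the count is the sum over predicates of |H|^arity:
  Edge: 5^3 = 125
Total ground atoms: 125.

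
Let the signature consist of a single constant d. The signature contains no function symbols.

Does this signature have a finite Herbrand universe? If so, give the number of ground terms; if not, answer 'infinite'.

1

There are no function symbols, so the only ground term is the single constant.
The Herbrand universe is {d}, finite with 1 element.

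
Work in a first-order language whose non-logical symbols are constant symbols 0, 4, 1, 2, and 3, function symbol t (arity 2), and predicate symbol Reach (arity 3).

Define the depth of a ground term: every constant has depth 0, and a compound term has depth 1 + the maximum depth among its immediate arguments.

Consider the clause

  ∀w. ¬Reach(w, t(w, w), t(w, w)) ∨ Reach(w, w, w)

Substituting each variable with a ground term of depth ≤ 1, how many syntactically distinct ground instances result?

30

Ground terms of depth ≤ 1:
  Let N_k count ground terms of depth at most k. Each non-constant term of depth ≤ k is some function symbol applied to depth-≤(k−1) arguments, giving N_k = 5 + N_{k-1}^2.
  N_0 = 5
  N_1 = 5 + 5^2 = 30
So there are 30 ground terms available for substitution.
There is 1 variable to instantiate (w),  occurring in at least one literal, so different choices give different ground instances.
Number of ground instances = 30.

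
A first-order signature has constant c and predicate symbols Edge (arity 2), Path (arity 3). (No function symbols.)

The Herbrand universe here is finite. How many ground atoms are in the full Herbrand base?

2

With no function symbols, the Herbrand universe is just the 1 constant.
Ground atoms per predicate: Edge: 1^2 = 1, Path: 1^3 = 1.
Herbrand base size = 1 + 1 = 2.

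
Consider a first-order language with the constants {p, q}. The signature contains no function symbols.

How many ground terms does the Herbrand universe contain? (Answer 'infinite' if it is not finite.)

There are no function symbols, so every ground term is one of the 2 constants.
The Herbrand universe is {p, q}, which is finite with 2 elements.

2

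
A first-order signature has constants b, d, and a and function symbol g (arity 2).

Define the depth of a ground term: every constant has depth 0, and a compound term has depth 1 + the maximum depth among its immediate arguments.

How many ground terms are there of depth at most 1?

12

Let N_k = |{terms of depth ≤ k}|. Then N_0 = 3 and N_k = 3 + N_{k-1}^2 for k ≥ 1 (one summand per function symbol, arity giving the exponent).
N_0 = 3
N_1 = 3 + 3^2 = 12
Explicitly: b, d, a, g(b, b), g(b, d), g(b, a), g(d, b), g(d, d), g(d, a), g(a, b), g(a, d), g(a, a).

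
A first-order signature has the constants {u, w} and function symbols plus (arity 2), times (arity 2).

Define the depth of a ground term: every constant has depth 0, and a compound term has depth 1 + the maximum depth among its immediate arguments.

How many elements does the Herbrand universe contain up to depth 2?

Let N_k count ground terms of depth at most k. Each non-constant term of depth ≤ k is some function symbol applied to depth-≤(k−1) arguments, giving N_k = 2 + N_{k-1}^2 + N_{k-1}^2.
N_0 = 2
N_1 = 2 + 2^2 + 2^2 = 10
N_2 = 2 + 10^2 + 10^2 = 202

202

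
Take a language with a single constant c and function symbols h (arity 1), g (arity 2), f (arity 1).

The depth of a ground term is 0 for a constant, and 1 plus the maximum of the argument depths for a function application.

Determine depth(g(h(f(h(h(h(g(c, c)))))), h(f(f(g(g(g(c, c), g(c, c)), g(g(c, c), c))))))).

7

depth(g(c, c)) = 1 + max(0, 0) = 1
depth(h(g(c, c))) = 1 + depth(g(c, c)) = 1 + 1 = 2
depth(h(h(g(c, c)))) = 1 + depth(h(g(c, c))) = 1 + 2 = 3
depth(h(h(h(g(c, c))))) = 1 + depth(h(h(g(c, c)))) = 1 + 3 = 4
depth(f(h(h(h(g(c, c)))))) = 1 + depth(h(h(h(g(c, c))))) = 1 + 4 = 5
depth(h(f(h(h(h(g(c, c))))))) = 1 + depth(f(h(h(h(g(c, c)))))) = 1 + 5 = 6
depth(g(g(c, c), g(c, c))) = 1 + max(1, 1) = 2
depth(g(g(c, c), c)) = 1 + max(1, 0) = 2
depth(g(g(g(c, c), g(c, c)), g(g(c, c), c))) = 1 + max(2, 2) = 3
depth(f(g(g(g(c, c), g(c, c)), g(g(c, c), c)))) = 1 + depth(g(g(g(c, c), g(c, c)), g(g(c, c), c))) = 1 + 3 = 4
depth(f(f(g(g(g(c, c), g(c, c)), g(g(c, c), c))))) = 1 + depth(f(g(g(g(c, c), g(c, c)), g(g(c, c), c)))) = 1 + 4 = 5
depth(h(f(f(g(g(g(c, c), g(c, c)), g(g(c, c), c)))))) = 1 + depth(f(f(g(g(g(c, c), g(c, c)), g(g(c, c), c))))) = 1 + 5 = 6
depth(g(h(f(h(h(h(g(c, c)))))), h(f(f(g(g(g(c, c), g(c, c)), g(g(c, c), c))))))) = 1 + max(6, 6) = 7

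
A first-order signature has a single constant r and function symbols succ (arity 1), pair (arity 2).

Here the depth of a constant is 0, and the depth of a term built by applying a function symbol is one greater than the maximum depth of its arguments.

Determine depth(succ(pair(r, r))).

depth(pair(r, r)) = 1 + max(0, 0) = 1
depth(succ(pair(r, r))) = 1 + depth(pair(r, r)) = 1 + 1 = 2

2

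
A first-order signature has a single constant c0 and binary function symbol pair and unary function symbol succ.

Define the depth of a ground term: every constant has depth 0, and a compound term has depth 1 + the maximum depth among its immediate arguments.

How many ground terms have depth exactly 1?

2

Count level by level. With function symbols pair/2, succ/1, the terms of depth ≤ k are the 1 constant together with each function applied to depth-≤(k−1) tuples, so N_k = 1 + N_{k-1}^2 + N_{k-1}.
N_0 = 1
N_1 = 1 + 1^2 + 1 = 3
Terms of depth exactly 1: N_1 − N_0 = 3 − 1 = 2.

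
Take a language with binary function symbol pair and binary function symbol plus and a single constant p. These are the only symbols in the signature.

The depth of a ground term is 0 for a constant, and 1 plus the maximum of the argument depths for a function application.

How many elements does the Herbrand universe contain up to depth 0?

1

If N_k denotes the number of depth-≤k ground terms, the 1 constant gives N_0 = 1, and each function symbol of arity r contributes N_{k-1}^r new terms at level k: N_k = 1 + N_{k-1}^2 + N_{k-1}^2.
N_0 = 1
Explicitly: p.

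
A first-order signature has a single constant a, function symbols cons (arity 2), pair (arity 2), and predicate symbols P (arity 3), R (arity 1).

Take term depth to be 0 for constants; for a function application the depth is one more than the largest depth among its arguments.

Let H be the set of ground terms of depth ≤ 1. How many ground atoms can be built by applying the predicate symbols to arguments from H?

30

First count ground terms of depth ≤ 1.
Let N_k = |{terms of depth ≤ k}|. Then N_0 = 1 and N_k = 1 + N_{k-1}^2 + N_{k-1}^2 for k ≥ 1 (one summand per function symbol, arity giving the exponent).
N_0 = 1
N_1 = 1 + 1^2 + 1^2 = 3
Explicitly: a, cons(a, a), pair(a, a).
So |H| = 3.
Ground atoms are formed by filling each argument slot of a predicate with a term from H, so an r-ary predicate gives |H|^r atoms:
  P: 3^3 = 27;  R: 3
Total ground atoms: 27 + 3 = 30.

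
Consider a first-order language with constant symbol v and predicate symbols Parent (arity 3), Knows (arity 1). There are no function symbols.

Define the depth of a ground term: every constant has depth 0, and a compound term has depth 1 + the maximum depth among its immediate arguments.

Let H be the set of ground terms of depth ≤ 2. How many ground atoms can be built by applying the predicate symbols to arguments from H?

2

First count ground terms of depth ≤ 2.
With no function symbols every ground term is a constant, so there is exactly 1 ground term at every depth bound.
N_0 = 1
N_1 = 1
N_2 = 1
So |H| = 1.
For each predicate symbol, the number of ground atoms is |H| raised to its arity; summing:
  Parent: 1^3 = 1;  Knows: 1
Total ground atoms: 1 + 1 = 2.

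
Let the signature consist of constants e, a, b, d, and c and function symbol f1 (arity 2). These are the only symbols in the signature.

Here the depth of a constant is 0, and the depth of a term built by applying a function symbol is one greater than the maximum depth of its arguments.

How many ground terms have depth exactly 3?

818125

If N_k denotes the number of depth-≤k ground terms, the 5 constants give N_0 = 5, and each function symbol of arity r contributes N_{k-1}^r new terms at level k: N_k = 5 + N_{k-1}^2.
N_0 = 5
N_1 = 5 + 5^2 = 30
N_2 = 5 + 30^2 = 905
N_3 = 5 + 905^2 = 819030
Terms of depth exactly 3: N_3 − N_2 = 819030 − 905 = 818125.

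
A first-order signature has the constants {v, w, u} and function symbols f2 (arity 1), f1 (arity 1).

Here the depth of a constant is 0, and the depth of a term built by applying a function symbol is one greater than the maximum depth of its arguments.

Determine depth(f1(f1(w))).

depth(f1(w)) = 1 + depth(w) = 1 + 0 = 1
depth(f1(f1(w))) = 1 + depth(f1(w)) = 1 + 1 = 2

2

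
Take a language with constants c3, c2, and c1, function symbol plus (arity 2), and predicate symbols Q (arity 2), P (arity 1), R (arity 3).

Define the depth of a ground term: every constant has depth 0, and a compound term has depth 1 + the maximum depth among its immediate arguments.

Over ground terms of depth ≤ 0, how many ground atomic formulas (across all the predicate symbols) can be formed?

First count ground terms of depth ≤ 0.
Let N_k = |{terms of depth ≤ k}|. Then N_0 = 3 and N_k = 3 + N_{k-1}^2 for k ≥ 1 (one summand per function symbol, arity giving the exponent).
N_0 = 3
Explicitly: c3, c2, c1.
So |H| = 3.
A ground atom is a predicate applied to a tuple of terms from H, so the count is the sum over predicates of |H|^arity:
  Q: 3^2 = 9;  P: 3;  R: 3^3 = 27
Total ground atoms: 9 + 3 + 27 = 39.

39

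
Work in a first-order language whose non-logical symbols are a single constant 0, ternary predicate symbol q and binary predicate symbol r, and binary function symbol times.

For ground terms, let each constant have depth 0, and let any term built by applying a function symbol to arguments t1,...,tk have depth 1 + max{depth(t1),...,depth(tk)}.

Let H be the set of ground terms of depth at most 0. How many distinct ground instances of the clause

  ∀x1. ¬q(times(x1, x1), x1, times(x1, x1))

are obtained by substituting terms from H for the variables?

1

Ground terms of depth ≤ 0:
  Let N_k = |{terms of depth ≤ k}|. Then N_0 = 1 and N_k = 1 + N_{k-1}^2 for k ≥ 1 (one summand per function symbol, arity giving the exponent).
  N_0 = 1
  Explicitly: 0.
So there is exactly 1 ground term available for substitution.
The variable x1 ranges independently over the available ground terms, and distinct assignments produce distinct instances.
Number of ground instances = 1.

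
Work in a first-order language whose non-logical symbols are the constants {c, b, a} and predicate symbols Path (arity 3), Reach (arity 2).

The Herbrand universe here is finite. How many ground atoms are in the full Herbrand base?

With no function symbols, the Herbrand universe is just the 3 constants.
Ground atoms per predicate: Path: 3^3 = 27, Reach: 3^2 = 9.
Herbrand base size = 27 + 9 = 36.

36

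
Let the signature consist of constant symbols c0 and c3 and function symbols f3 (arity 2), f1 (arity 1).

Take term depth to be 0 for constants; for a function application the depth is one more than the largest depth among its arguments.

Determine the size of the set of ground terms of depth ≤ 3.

5552

Count level by level. With function symbols f3/2, f1/1, the terms of depth ≤ k are the 2 constants together with each function applied to depth-≤(k−1) tuples, so N_k = 2 + N_{k-1}^2 + N_{k-1}.
N_0 = 2
N_1 = 2 + 2^2 + 2 = 8
N_2 = 2 + 8^2 + 8 = 74
N_3 = 2 + 74^2 + 74 = 5552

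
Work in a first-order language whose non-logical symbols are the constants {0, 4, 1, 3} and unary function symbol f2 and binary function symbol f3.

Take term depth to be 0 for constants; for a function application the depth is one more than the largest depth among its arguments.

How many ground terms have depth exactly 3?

364820

Write N_k for the number of ground terms of depth ≤ k. A term of depth ≤ k is either a constant or a function symbol applied to arguments of depth ≤ k−1, so N_k = 4 + N_{k-1} + N_{k-1}^2.
N_0 = 4
N_1 = 4 + 4 + 4^2 = 24
N_2 = 4 + 24 + 24^2 = 604
N_3 = 4 + 604 + 604^2 = 365424
Terms of depth exactly 3: N_3 − N_2 = 365424 − 604 = 364820.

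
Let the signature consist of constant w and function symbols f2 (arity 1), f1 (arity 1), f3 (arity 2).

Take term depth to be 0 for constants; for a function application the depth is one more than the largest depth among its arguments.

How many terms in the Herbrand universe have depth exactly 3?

Count level by level. With function symbols f2/1, f1/1, f3/2, the terms of depth ≤ k are the 1 constant together with each function applied to depth-≤(k−1) tuples, so N_k = 1 + N_{k-1} + N_{k-1} + N_{k-1}^2.
N_0 = 1
N_1 = 1 + 1 + 1 + 1^2 = 4
N_2 = 1 + 4 + 4 + 4^2 = 25
N_3 = 1 + 25 + 25 + 25^2 = 676
Terms of depth exactly 3: N_3 − N_2 = 676 − 25 = 651.

651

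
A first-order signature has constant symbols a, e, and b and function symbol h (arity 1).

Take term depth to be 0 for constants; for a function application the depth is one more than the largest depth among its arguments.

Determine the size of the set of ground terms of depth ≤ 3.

If N_k denotes the number of depth-≤k ground terms, the 3 constants give N_0 = 3, and each function symbol of arity r contributes N_{k-1}^r new terms at level k: N_k = 3 + N_{k-1}.
N_0 = 3
N_1 = 3 + 3 = 6
N_2 = 3 + 6 = 9
N_3 = 3 + 9 = 12

12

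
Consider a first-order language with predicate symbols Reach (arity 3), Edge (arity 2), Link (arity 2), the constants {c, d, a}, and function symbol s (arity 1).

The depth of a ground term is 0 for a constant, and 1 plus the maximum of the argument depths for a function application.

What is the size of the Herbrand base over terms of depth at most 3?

2016

First count ground terms of depth ≤ 3.
Write N_k for the number of ground terms of depth ≤ k. A term of depth ≤ k is either a constant or a function symbol applied to arguments of depth ≤ k−1, so N_k = 3 + N_{k-1}.
N_0 = 3
N_1 = 3 + 3 = 6
N_2 = 3 + 6 = 9
N_3 = 3 + 9 = 12
Explicitly: c, d, a, s(c), s(d), s(a), s(s(c)), s(s(d)), s(s(a)), s(s(s(c))), s(s(s(d))), s(s(s(a))).
So |H| = 12.
Ground atoms are formed by filling each argument slot of a predicate with a term from H, so an r-ary predicate gives |H|^r atoms:
  Reach: 12^3 = 1728;  Edge: 12^2 = 144;  Link: 12^2 = 144
Total ground atoms: 1728 + 144 + 144 = 2016.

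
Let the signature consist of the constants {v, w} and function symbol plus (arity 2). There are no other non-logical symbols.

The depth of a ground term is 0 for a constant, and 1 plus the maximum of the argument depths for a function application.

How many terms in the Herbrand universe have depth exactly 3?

Let N_k count ground terms of depth at most k. Each non-constant term of depth ≤ k is some function symbol applied to depth-≤(k−1) arguments, giving N_k = 2 + N_{k-1}^2.
N_0 = 2
N_1 = 2 + 2^2 = 6
N_2 = 2 + 6^2 = 38
N_3 = 2 + 38^2 = 1446
Terms of depth exactly 3: N_3 − N_2 = 1446 − 38 = 1408.

1408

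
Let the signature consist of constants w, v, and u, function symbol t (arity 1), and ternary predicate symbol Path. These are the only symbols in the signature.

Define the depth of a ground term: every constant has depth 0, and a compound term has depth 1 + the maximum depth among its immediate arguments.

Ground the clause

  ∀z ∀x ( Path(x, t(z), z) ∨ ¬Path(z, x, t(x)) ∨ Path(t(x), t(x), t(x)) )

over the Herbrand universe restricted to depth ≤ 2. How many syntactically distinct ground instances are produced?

Ground terms of depth ≤ 2:
  If N_k denotes the number of depth-≤k ground terms, the 3 constants give N_0 = 3, and each function symbol of arity r contributes N_{k-1}^r new terms at level k: N_k = 3 + N_{k-1}.
  N_0 = 3
  N_1 = 3 + 3 = 6
  N_2 = 3 + 6 = 9
So there are 9 ground terms available for substitution.
The body mentions every one of the 2 quantified variables; since ground terms form a free algebra, no two substitutions collapse to the same formula.
Number of ground instances = 9^2 = 81.

81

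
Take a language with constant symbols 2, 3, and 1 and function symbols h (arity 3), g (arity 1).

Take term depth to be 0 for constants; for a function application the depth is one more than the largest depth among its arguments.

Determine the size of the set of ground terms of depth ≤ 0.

Let N_k count ground terms of depth at most k. Each non-constant term of depth ≤ k is some function symbol applied to depth-≤(k−1) arguments, giving N_k = 3 + N_{k-1}^3 + N_{k-1}.
N_0 = 3

3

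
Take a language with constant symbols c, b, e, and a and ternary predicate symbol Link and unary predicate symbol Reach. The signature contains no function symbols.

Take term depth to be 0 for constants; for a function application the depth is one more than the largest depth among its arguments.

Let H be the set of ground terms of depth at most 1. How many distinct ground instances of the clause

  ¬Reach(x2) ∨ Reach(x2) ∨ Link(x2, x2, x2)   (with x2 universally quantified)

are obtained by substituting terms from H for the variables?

Ground terms of depth ≤ 1:
  With no function symbols every ground term is a constant, so there are exactly 4 ground terms at every depth bound.
  N_0 = 4
  N_1 = 4
  Explicitly: c, b, e, a.
So there are 4 ground terms available for substitution.
The variable x2 ranges independently over the available ground terms, and distinct assignments produce distinct instances.
Number of ground instances = 4.

4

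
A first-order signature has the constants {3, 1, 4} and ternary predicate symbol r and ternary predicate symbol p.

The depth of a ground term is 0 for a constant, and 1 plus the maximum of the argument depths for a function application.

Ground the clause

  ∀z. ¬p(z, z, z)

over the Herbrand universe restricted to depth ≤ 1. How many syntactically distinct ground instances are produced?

3

Ground terms of depth ≤ 1:
  With no function symbols every ground term is a constant, so there are exactly 3 ground terms at every depth bound.
  N_0 = 3
  N_1 = 3
  Explicitly: 3, 1, 4.
So there are 3 ground terms available for substitution.
The body mentions the single quantified variable z; since ground terms form a free algebra, no two substitutions collapse to the same formula.
Number of ground instances = 3.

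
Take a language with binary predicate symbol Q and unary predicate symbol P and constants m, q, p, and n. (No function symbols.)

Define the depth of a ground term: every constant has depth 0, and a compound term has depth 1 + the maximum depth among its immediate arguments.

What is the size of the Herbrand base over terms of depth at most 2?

First count ground terms of depth ≤ 2.
With no function symbols every ground term is a constant, so there are exactly 4 ground terms at every depth bound.
N_0 = 4
N_1 = 4
N_2 = 4
So |H| = 4.
A ground atom is a predicate applied to a tuple of terms from H, so the count is the sum over predicates of |H|^arity:
  Q: 4^2 = 16;  P: 4
Total ground atoms: 16 + 4 = 20.

20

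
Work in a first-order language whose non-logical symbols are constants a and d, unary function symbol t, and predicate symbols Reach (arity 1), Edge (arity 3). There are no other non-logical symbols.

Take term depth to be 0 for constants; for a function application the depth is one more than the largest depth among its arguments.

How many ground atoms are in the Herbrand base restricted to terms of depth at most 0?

10

First count ground terms of depth ≤ 0.
Write N_k for the number of ground terms of depth ≤ k. A term of depth ≤ k is either a constant or a function symbol applied to arguments of depth ≤ k−1, so N_k = 2 + N_{k-1}.
N_0 = 2
Explicitly: a, d.
So |H| = 2.
A ground atom is a predicate applied to a tuple of terms from H, so the count is the sum over predicates of |H|^arity:
  Reach: 2;  Edge: 2^3 = 8
Total ground atoms: 2 + 8 = 10.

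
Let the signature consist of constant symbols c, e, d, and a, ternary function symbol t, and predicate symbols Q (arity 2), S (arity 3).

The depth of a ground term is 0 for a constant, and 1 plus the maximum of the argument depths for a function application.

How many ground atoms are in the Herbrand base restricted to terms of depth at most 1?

319056

First count ground terms of depth ≤ 1.
Write N_k for the number of ground terms of depth ≤ k. A term of depth ≤ k is either a constant or a function symbol applied to arguments of depth ≤ k−1, so N_k = 4 + N_{k-1}^3.
N_0 = 4
N_1 = 4 + 4^3 = 68
So |H| = 68.
A ground atom is a predicate applied to a tuple of terms from H, so the count is the sum over predicates of |H|^arity:
  Q: 68^2 = 4624;  S: 68^3 = 314432
Total ground atoms: 4624 + 314432 = 319056.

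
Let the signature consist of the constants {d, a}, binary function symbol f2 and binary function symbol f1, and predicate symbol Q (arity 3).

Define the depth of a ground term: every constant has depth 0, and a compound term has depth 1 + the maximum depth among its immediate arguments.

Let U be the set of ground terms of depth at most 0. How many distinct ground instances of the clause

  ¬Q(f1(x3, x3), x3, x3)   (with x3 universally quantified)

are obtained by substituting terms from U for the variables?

Ground terms of depth ≤ 0:
  Let N_k count ground terms of depth at most k. Each non-constant term of depth ≤ k is some function symbol applied to depth-≤(k−1) arguments, giving N_k = 2 + N_{k-1}^2 + N_{k-1}^2.
  N_0 = 2
So there are 2 ground terms available for substitution.
The clause has 1 distinct variable (x3), which appears in the body. In the free term algebra distinct substitutions yield syntactically distinct ground instances.
Number of ground instances = 2.

2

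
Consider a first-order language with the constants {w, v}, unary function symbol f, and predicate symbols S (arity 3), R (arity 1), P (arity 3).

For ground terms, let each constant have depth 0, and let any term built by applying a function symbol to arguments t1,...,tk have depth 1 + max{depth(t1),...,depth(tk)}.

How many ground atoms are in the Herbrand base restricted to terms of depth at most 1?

First count ground terms of depth ≤ 1.
Let N_k = |{terms of depth ≤ k}|. Then N_0 = 2 and N_k = 2 + N_{k-1} for k ≥ 1 (one summand per function symbol, arity giving the exponent).
N_0 = 2
N_1 = 2 + 2 = 4
Explicitly: w, v, f(w), f(v).
So |H| = 4.
A ground atom is a predicate applied to a tuple of terms from H, so the count is the sum over predicates of |H|^arity:
  S: 4^3 = 64;  R: 4;  P: 4^3 = 64
Total ground atoms: 64 + 4 + 64 = 132.

132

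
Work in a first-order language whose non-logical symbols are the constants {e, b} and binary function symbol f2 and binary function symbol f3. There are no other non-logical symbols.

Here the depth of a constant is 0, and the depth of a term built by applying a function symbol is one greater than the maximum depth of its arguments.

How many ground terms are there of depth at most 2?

Write N_k for the number of ground terms of depth ≤ k. A term of depth ≤ k is either a constant or a function symbol applied to arguments of depth ≤ k−1, so N_k = 2 + N_{k-1}^2 + N_{k-1}^2.
N_0 = 2
N_1 = 2 + 2^2 + 2^2 = 10
N_2 = 2 + 10^2 + 10^2 = 202

202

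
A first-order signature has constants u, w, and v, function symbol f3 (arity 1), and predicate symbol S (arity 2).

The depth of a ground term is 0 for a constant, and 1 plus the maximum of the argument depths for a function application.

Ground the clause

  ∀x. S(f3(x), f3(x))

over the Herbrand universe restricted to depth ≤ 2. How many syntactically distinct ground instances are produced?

Ground terms of depth ≤ 2:
  If N_k denotes the number of depth-≤k ground terms, the 3 constants give N_0 = 3, and each function symbol of arity r contributes N_{k-1}^r new terms at level k: N_k = 3 + N_{k-1}.
  N_0 = 3
  N_1 = 3 + 3 = 6
  N_2 = 3 + 6 = 9
  Explicitly: u, w, v, f3(u), f3(w), f3(v), f3(f3(u)), f3(f3(w)), f3(f3(v)).
So there are 9 ground terms available for substitution.
There is 1 variable to instantiate (x),  occurring in at least one literal, so different choices give different ground instances.
Number of ground instances = 9.

9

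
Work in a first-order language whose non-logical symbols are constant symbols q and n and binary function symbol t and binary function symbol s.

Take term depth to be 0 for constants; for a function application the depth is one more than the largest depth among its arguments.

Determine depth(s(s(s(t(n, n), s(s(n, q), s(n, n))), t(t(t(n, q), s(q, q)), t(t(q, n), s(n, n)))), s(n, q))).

5

depth(t(n, n)) = 1 + max(0, 0) = 1
depth(s(n, q)) = 1 + max(0, 0) = 1
depth(s(n, n)) = 1 + max(0, 0) = 1
depth(s(s(n, q), s(n, n))) = 1 + max(1, 1) = 2
depth(s(t(n, n), s(s(n, q), s(n, n)))) = 1 + max(1, 2) = 3
depth(t(n, q)) = 1 + max(0, 0) = 1
depth(s(q, q)) = 1 + max(0, 0) = 1
depth(t(t(n, q), s(q, q))) = 1 + max(1, 1) = 2
depth(t(q, n)) = 1 + max(0, 0) = 1
depth(t(t(q, n), s(n, n))) = 1 + max(1, 1) = 2
depth(t(t(t(n, q), s(q, q)), t(t(q, n), s(n, n)))) = 1 + max(2, 2) = 3
depth(s(s(t(n, n), s(s(n, q), s(n, n))), t(t(t(n, q), s(q, q)), t(t(q, n), s(n, n))))) = 1 + max(3, 3) = 4
depth(s(s(s(t(n, n), s(s(n, q), s(n, n))), t(t(t(n, q), s(q, q)), t(t(q, n), s(n, n)))), s(n, q))) = 1 + max(4, 1) = 5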